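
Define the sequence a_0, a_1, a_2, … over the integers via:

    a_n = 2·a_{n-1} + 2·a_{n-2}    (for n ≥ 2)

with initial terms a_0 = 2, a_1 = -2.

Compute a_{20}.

a_2 = 2·-2 + 2·2 = 0
a_3 = 2·0 + 2·-2 = -4
a_4 = 2·-4 + 2·0 = -8
a_5 = 2·-8 + 2·-4 = -24
a_6 = 2·-24 + 2·-8 = -64
a_7 = 2·-64 + 2·-24 = -176
a_8 = 2·-176 + 2·-64 = -480
a_9 = 2·-480 + 2·-176 = -1312
a_10 = 2·-1312 + 2·-480 = -3584
a_11 = 2·-3584 + 2·-1312 = -9792
a_12 = 2·-9792 + 2·-3584 = -26752
a_13 = 2·-26752 + 2·-9792 = -73088
a_14 = 2·-73088 + 2·-26752 = -199680
a_15 = 2·-199680 + 2·-73088 = -545536
a_16 = 2·-545536 + 2·-199680 = -1490432
a_17 = 2·-1490432 + 2·-545536 = -4071936
a_18 = 2·-4071936 + 2·-1490432 = -11124736
a_19 = 2·-11124736 + 2·-4071936 = -30393344
a_20 = 2·-30393344 + 2·-11124736 = -83036160

-83036160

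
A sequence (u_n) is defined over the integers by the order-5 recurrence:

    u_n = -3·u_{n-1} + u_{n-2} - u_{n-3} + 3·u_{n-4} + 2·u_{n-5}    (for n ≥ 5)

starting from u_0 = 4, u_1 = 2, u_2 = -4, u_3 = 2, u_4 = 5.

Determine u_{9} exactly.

643

u_5 = -3·5 + 1·2 + -1·-4 + 3·2 + 2·4 = 5
u_6 = -3·5 + 1·5 + -1·2 + 3·-4 + 2·2 = -20
u_7 = -3·-20 + 1·5 + -1·5 + 3·2 + 2·-4 = 58
u_8 = -3·58 + 1·-20 + -1·5 + 3·5 + 2·2 = -180
u_9 = -3·-180 + 1·58 + -1·-20 + 3·5 + 2·5 = 643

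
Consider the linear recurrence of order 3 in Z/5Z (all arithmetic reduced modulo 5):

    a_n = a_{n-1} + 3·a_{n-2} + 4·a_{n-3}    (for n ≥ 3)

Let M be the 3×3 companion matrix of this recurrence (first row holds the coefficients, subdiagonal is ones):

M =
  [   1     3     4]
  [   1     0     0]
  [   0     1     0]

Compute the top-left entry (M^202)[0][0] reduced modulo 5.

(M^202)[0][0] is the top entry after applying M 202 times to the unit state (1, 0, 0). Equivalently it is h_{204} for the auxiliary sequence (h_n) obeying the same recurrence with h_2 = 1 and h_i = 0 for 0 ≤ i < 2:
h_3 = 1·1 + 3·0 + 4·0 = 1
h_4 = 1·1 + 3·1 + 4·0 = 4
h_5 = 1·4 + 3·1 + 4·1 = 1
h_6 = 1·1 + 3·4 + 4·1 = 2
h_7 = 1·2 + 3·1 + 4·4 = 1
h_8 = 1·1 + 3·2 + 4·1 = 1
h_9 = 1·1 + 3·1 + 4·2 = 2
h_10 = 1·2 + 3·1 + 4·1 = 4
h_11 = 1·4 + 3·2 + 4·1 = 4
h_12 = 1·4 + 3·4 + 4·2 = 4
h_13 = 1·4 + 3·4 + 4·4 = 2
h_14 = 1·2 + 3·4 + 4·4 = 0
h_15 = 1·0 + 3·2 + 4·4 = 2
h_16 = 1·2 + 3·0 + 4·2 = 0
h_17 = 1·0 + 3·2 + 4·0 = 1
h_18 = 1·1 + 3·0 + 4·2 = 4
h_19 = 1·4 + 3·1 + 4·0 = 2
h_20 = 1·2 + 3·4 + 4·1 = 3
h_21 = 1·3 + 3·2 + 4·4 = 0
h_22 = 1·0 + 3·3 + 4·2 = 2
h_23 = 1·2 + 3·0 + 4·3 = 4
h_24 = 1·4 + 3·2 + 4·0 = 0
h_25 = 1·0 + 3·4 + 4·2 = 0
h_26 = 1·0 + 3·0 + 4·4 = 1
(h_24, h_25, h_26) = (0, 0, 1) = (h_0, h_1, h_2), so the sequence has period 24.
204 ≡ 12 (mod 24), hence h_204 = h_12 = 4.

4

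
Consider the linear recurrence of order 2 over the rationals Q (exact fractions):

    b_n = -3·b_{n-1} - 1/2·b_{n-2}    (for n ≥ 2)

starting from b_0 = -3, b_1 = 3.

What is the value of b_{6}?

-3777/8

b_2 = -3·3 + -1/2·-3 = -15/2
b_3 = -3·-15/2 + -1/2·3 = 21
b_4 = -3·21 + -1/2·-15/2 = -237/4
b_5 = -3·-237/4 + -1/2·21 = 669/4
b_6 = -3·669/4 + -1/2·-237/4 = -3777/8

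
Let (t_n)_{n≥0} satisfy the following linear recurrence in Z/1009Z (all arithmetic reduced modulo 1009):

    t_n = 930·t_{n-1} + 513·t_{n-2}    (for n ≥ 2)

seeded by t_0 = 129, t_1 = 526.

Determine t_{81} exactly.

t_2 = 930·526 + 513·129 = 407
t_3 = 930·407 + 513·526 = 570
t_4 = 930·570 + 513·407 = 303
t_5 = 930·303 + 513·570 = 79
t_6 = 930·79 + 513·303 = 875
t_7 = 930·875 + 513·79 = 663
t_8 = 930·663 + 513·875 = 970
t_9 = 930·970 + 513·663 = 140
t_10 = 930·140 + 513·970 = 212
t_11 = 930·212 + 513·140 = 586
t_12 = 930·586 + 513·212 = 913
t_13 = 930·913 + 513·586 = 457
t_14 = 930·457 + 513·913 = 414
t_15 = 930·414 + 513·457 = 944
t_16 = 930·944 + 513·414 = 582
t_17 = 930·582 + 513·944 = 388
t_18 = 930·388 + 513·582 = 529
t_19 = 930·529 + 513·388 = 858
t_20 = 930·858 + 513·529 = 786
t_21 = 930·786 + 513·858 = 694
t_22 = 930·694 + 513·786 = 287
t_23 = 930·287 + 513·694 = 379
t_24 = 930·379 + 513·287 = 246
t_25 = 930·246 + 513·379 = 436
t_26 = 930·436 + 513·246 = 944
t_27 = 930·944 + 513·436 = 769
t_28 = 930·769 + 513·944 = 750
t_29 = 930·750 + 513·769 = 259
t_30 = 930·259 + 513·750 = 40
t_31 = 930·40 + 513·259 = 555
t_32 = 930·555 + 513·40 = 891
t_33 = 930·891 + 513·555 = 418
t_34 = 930·418 + 513·891 = 281
t_35 = 930·281 + 513·418 = 525
t_36 = 930·525 + 513·281 = 769
t_37 = 930·769 + 513·525 = 720
t_38 = 930·720 + 513·769 = 611
t_39 = 930·611 + 513·720 = 229
t_40 = 930·229 + 513·611 = 724
t_41 = 930·724 + 513·229 = 750
t_42 = 930·750 + 513·724 = 381
t_43 = 930·381 + 513·750 = 492
t_44 = 930·492 + 513·381 = 190
t_45 = 930·190 + 513·492 = 271
t_46 = 930·271 + 513·190 = 386
t_47 = 930·386 + 513·271 = 566
t_48 = 930·566 + 513·386 = 945
t_49 = 930·945 + 513·566 = 786
t_50 = 930·786 + 513·945 = 929
t_51 = 930·929 + 513·786 = 893
t_52 = 930·893 + 513·929 = 412
t_53 = 930·412 + 513·893 = 772
t_54 = 930·772 + 513·412 = 27
t_55 = 930·27 + 513·772 = 393
t_56 = 930·393 + 513·27 = 966
t_57 = 930·966 + 513·393 = 179
t_58 = 930·179 + 513·966 = 124
t_59 = 930·124 + 513·179 = 302
t_60 = 930·302 + 513·124 = 403
t_61 = 930·403 + 513·302 = 1000
t_62 = 930·1000 + 513·403 = 605
t_63 = 930·605 + 513·1000 = 56
t_64 = 930·56 + 513·605 = 214
t_65 = 930·214 + 513·56 = 723
t_66 = 930·723 + 513·214 = 197
t_67 = 930·197 + 513·723 = 168
t_68 = 930·168 + 513·197 = 6
t_69 = 930·6 + 513·168 = 954
t_70 = 930·954 + 513·6 = 360
t_71 = 930·360 + 513·954 = 858
t_72 = 930·858 + 513·360 = 863
t_73 = 930·863 + 513·858 = 665
t_74 = 930·665 + 513·863 = 710
t_75 = 930·710 + 513·665 = 517
t_76 = 930·517 + 513·710 = 507
t_77 = 930·507 + 513·517 = 161
t_78 = 930·161 + 513·507 = 167
t_79 = 930·167 + 513·161 = 788
t_80 = 930·788 + 513·167 = 212
t_81 = 930·212 + 513·788 = 40

40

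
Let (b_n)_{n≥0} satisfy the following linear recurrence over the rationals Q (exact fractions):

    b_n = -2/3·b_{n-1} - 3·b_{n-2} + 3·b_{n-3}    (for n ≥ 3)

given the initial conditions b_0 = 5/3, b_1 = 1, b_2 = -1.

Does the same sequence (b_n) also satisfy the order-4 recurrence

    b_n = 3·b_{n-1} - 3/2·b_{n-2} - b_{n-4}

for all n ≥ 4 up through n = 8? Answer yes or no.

no

Terms b_0..b_8: 5/3, 1, -1, 8/3, 38/9, -373/27, 368/81, 12413/243, -64975/729
n=4: candidate gives 47/6, actual b_4 = 38/9 ✗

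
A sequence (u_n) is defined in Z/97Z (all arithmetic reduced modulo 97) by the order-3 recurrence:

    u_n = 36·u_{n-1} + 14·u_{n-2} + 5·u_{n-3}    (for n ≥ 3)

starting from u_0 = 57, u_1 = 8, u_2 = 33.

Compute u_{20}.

47

u_3 = 36·33 + 14·8 + 5·57 = 33
u_4 = 36·33 + 14·33 + 5·8 = 41
u_5 = 36·41 + 14·33 + 5·33 = 66
u_6 = 36·66 + 14·41 + 5·33 = 11
u_7 = 36·11 + 14·66 + 5·41 = 70
u_8 = 36·70 + 14·11 + 5·66 = 94
u_9 = 36·94 + 14·70 + 5·11 = 54
u_10 = 36·54 + 14·94 + 5·70 = 21
u_11 = 36·21 + 14·54 + 5·94 = 42
u_12 = 36·42 + 14·21 + 5·54 = 39
u_13 = 36·39 + 14·42 + 5·21 = 60
u_14 = 36·60 + 14·39 + 5·42 = 6
u_15 = 36·6 + 14·60 + 5·39 = 87
u_16 = 36·87 + 14·6 + 5·60 = 24
u_17 = 36·24 + 14·87 + 5·6 = 75
u_18 = 36·75 + 14·24 + 5·87 = 76
u_19 = 36·76 + 14·75 + 5·24 = 26
u_20 = 36·26 + 14·76 + 5·75 = 47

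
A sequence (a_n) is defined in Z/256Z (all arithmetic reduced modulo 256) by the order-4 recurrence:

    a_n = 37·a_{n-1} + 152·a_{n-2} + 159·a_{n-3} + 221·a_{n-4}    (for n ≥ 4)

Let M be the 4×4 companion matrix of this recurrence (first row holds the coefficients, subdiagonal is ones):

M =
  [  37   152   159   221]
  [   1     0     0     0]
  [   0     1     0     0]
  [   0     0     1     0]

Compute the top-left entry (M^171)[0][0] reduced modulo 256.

124

(M^171)[0][0] is the top entry after applying M 171 times to the unit state (1, 0, 0, 0). Equivalently it is h_{174} for the auxiliary sequence (h_n) obeying the same recurrence with h_3 = 1 and h_i = 0 for 0 ≤ i < 3:
h_4 = 37·1 + 152·0 + 159·0 + 221·0 = 37
h_5 = 37·37 + 152·1 + 159·0 + 221·0 = 241
h_6 = 37·241 + 152·37 + 159·1 + 221·0 = 108
h_7 = 37·108 + 152·241 + 159·37 + 221·1 = 140
h_8 = 37·140 + 152·108 + 159·241 + 221·37 = 252
h_9 = 37·252 + 152·140 + 159·108 + 221·241 = 173
Continuing the recurrence:
  h_10 = 209;  h_11 = 77;  h_12 = 56;  h_13 = 248;  h_14 = 88;  h_15 = 57
  h_16 = 221;  h_17 = 137;  h_18 = 100;  h_19 = 68;  h_20 = 20;  h_21 = 165
  h_22 = 73;  h_23 = 165;  h_24 = 240;  h_25 = 112;  h_26 = 48;  h_27 = 241
  h_28 = 21;  h_29 = 161;  h_30 = 220;  h_31 = 124;  h_32 = 172;  h_33 = 29
  h_34 = 65;  h_35 = 125;  h_36 = 40;  h_37 = 104;  h_38 = 136;  h_39 = 41
  h_40 = 205;  h_41 = 57;  h_42 = 212;  h_43 = 52;  h_44 = 196;  h_45 = 21
  h_46 = 185;  h_47 = 213;  h_48 = 224;  h_49 = 224;  h_50 = 96;  h_51 = 225
  h_52 = 5;  h_53 = 81;  h_54 = 76;  h_55 = 108;  h_56 = 92;  h_57 = 141
  h_58 = 177;  h_59 = 173;  h_60 = 24;  h_61 = 216;  h_62 = 184;  h_63 = 25
  h_64 = 189;  h_65 = 233;  h_66 = 68;  h_67 = 36;  h_68 = 116;  h_69 = 133
  h_70 = 41;  h_71 = 5;  h_72 = 208;  h_73 = 80;  h_74 = 144;  h_75 = 209
  h_76 = 245;  h_77 = 1;  h_78 = 188;  h_79 = 92;  h_80 = 12;  h_81 = 253
  h_82 = 33;  h_83 = 221;  h_84 = 8;  h_85 = 72;  h_86 = 232;  h_87 = 9
  h_88 = 173;  h_89 = 153;  h_90 = 180;  h_91 = 20;  h_92 = 36;  h_93 = 245
  h_94 = 153;  h_95 = 53;  h_96 = 192;  h_97 = 192;  h_98 = 192;  h_99 = 193
  h_100 = 229;  h_101 = 177;  h_102 = 44;  h_103 = 76;  h_104 = 188;  h_105 = 109
  h_106 = 145;  h_107 = 13;  h_108 = 248;  h_109 = 184;  h_110 = 24;  h_111 = 249
  h_112 = 157;  h_113 = 73;  h_114 = 36;  h_115 = 4;  h_116 = 212;  h_117 = 101
  h_118 = 9;  h_119 = 101;  h_120 = 176;  h_121 = 48;  h_122 = 240;  h_123 = 177
  h_124 = 213;  h_125 = 97;  h_126 = 156;  h_127 = 60;  h_128 = 108;  h_129 = 221
  h_130 = 1;  h_131 = 61;  h_132 = 232;  h_133 = 40;  h_134 = 72;  h_135 = 233
  h_136 = 141;  h_137 = 249;  h_138 = 148;  h_139 = 244;  h_140 = 132;  h_141 = 213
  h_142 = 121;  h_143 = 149;  h_144 = 160;  h_145 = 160;  h_146 = 32;  h_147 = 161
  h_148 = 197;  h_149 = 17;  h_150 = 12;  h_151 = 44;  h_152 = 28;  h_153 = 77
  h_154 = 113;  h_155 = 109;  h_156 = 216;  h_157 = 152;  h_158 = 120;  h_159 = 217
  h_160 = 125;  h_161 = 169;  h_162 = 4;  h_163 = 228;  h_164 = 52;  h_165 = 69
  h_166 = 233;  h_167 = 197;  h_168 = 144;  h_169 = 16;  h_170 = 80;  h_171 = 145
  h_172 = 181
h_173 = 37·181 + 152·145 + 159·80 + 221·16 = 193
h_174 = 37·193 + 152·181 + 159·145 + 221·80 = 124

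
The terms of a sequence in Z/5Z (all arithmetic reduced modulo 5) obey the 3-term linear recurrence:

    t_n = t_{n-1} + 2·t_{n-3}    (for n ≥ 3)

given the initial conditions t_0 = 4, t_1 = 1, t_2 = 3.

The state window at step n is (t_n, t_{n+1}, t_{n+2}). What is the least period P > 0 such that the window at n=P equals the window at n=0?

124

n=0: window = (4, 1, 3)
n=1: window = (1, 3, 1)
n=2: window = (3, 1, 3)
n=3: window = (1, 3, 4)
n=4: window = (3, 4, 1)
n=5: window = (4, 1, 2)
n=6: window = (1, 2, 0)
n=7: window = (2, 0, 2)
n=8: window = (0, 2, 1)
n=9: window = (2, 1, 1)
n=10: window = (1, 1, 0)
n=11: window = (1, 0, 2)
n=12: window = (0, 2, 4)
n=13: window = (2, 4, 4)
n=14: window = (4, 4, 3)
n=15: window = (4, 3, 1)
n=16: window = (3, 1, 4)
n=17: window = (1, 4, 0)
n=18: window = (4, 0, 2)
n=19: window = (0, 2, 0)
n=20: window = (2, 0, 0)
n=21: window = (0, 0, 4)
n=22: window = (0, 4, 4)
n=23: window = (4, 4, 4)
n=24: window = (4, 4, 2)
n=25: window = (4, 2, 0)
n=26: window = (2, 0, 3)
n=27: window = (0, 3, 2)
n=28: window = (3, 2, 2)
n=29: window = (2, 2, 3)
n=30: window = (2, 3, 2)
n=31: window = (3, 2, 1)
n=32: window = (2, 1, 2)
n=33: window = (1, 2, 1)
n=34: window = (2, 1, 3)
n=35: window = (1, 3, 2)
n=36: window = (3, 2, 4)
n=37: window = (2, 4, 0)
n=38: window = (4, 0, 4)
n=39: window = (0, 4, 2)
n=40: window = (4, 2, 2)
…
n=122: window = (1, 1, 4)
n=123: window = (1, 4, 1)
n=124: window = (4, 1, 3)
window at n=124 equals window at n=0 → period = 124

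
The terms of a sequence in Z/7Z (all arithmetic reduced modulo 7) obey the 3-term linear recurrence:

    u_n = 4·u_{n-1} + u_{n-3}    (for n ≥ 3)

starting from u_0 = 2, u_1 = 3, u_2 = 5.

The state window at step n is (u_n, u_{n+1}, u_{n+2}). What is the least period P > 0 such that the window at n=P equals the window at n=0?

n=0: window = (2, 3, 5)
n=1: window = (3, 5, 1)
n=2: window = (5, 1, 0)
n=3: window = (1, 0, 5)
n=4: window = (0, 5, 0)
n=5: window = (5, 0, 0)
n=6: window = (0, 0, 5)
n=7: window = (0, 5, 6)
n=8: window = (5, 6, 3)
n=9: window = (6, 3, 3)
n=10: window = (3, 3, 4)
n=11: window = (3, 4, 5)
n=12: window = (4, 5, 2)
n=13: window = (5, 2, 5)
n=14: window = (2, 5, 4)
n=15: window = (5, 4, 4)
n=16: window = (4, 4, 0)
n=17: window = (4, 0, 4)
n=18: window = (0, 4, 6)
n=19: window = (4, 6, 3)
n=20: window = (6, 3, 2)
n=21: window = (3, 2, 0)
n=22: window = (2, 0, 3)
n=23: window = (0, 3, 0)
n=24: window = (3, 0, 0)
n=25: window = (0, 0, 3)
n=26: window = (0, 3, 5)
n=27: window = (3, 5, 6)
n=28: window = (5, 6, 6)
n=29: window = (6, 6, 1)
n=30: window = (6, 1, 3)
n=31: window = (1, 3, 4)
n=32: window = (3, 4, 3)
n=33: window = (4, 3, 1)
n=34: window = (3, 1, 1)
n=35: window = (1, 1, 0)
n=36: window = (1, 0, 1)
n=37: window = (0, 1, 5)
n=38: window = (1, 5, 6)
n=39: window = (5, 6, 4)
n=40: window = (6, 4, 0)
…
n=55: window = (2, 0, 2)
n=56: window = (0, 2, 3)
n=57: window = (2, 3, 5)
window at n=57 equals window at n=0 → period = 57

57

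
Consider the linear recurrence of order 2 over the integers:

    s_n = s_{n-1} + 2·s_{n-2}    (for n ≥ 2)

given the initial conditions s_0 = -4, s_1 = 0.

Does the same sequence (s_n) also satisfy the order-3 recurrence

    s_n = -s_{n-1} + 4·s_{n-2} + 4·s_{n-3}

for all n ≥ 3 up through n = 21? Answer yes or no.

yes

Terms s_0..s_21: -4, 0, -8, -8, -24, -40, -88, -168, -344, -680, -1368, -2728, -5464, -10920, -21848, -43688, -87384, -174760, -349528, -699048, -1398104, -2796200
n=3: candidate gives -8, actual s_3 = -8 ✓
n=4: candidate gives -24, actual s_4 = -24 ✓
n=5: candidate gives -40, actual s_5 = -40 ✓
n=6: candidate gives -88, actual s_6 = -88 ✓
n=7: candidate gives -168, actual s_7 = -168 ✓
n=8: candidate gives -344, actual s_8 = -344 ✓
n=9: candidate gives -680, actual s_9 = -680 ✓
n=10: candidate gives -1368, actual s_10 = -1368 ✓
n=11: candidate gives -2728, actual s_11 = -2728 ✓
n=12: candidate gives -5464, actual s_12 = -5464 ✓
n=13: candidate gives -10920, actual s_13 = -10920 ✓
n=14: candidate gives -21848, actual s_14 = -21848 ✓
n=15: candidate gives -43688, actual s_15 = -43688 ✓
n=16: candidate gives -87384, actual s_16 = -87384 ✓
n=17: candidate gives -174760, actual s_17 = -174760 ✓
n=18: candidate gives -349528, actual s_18 = -349528 ✓
n=19: candidate gives -699048, actual s_19 = -699048 ✓
n=20: candidate gives -1398104, actual s_20 = -1398104 ✓
n=21: candidate gives -2796200, actual s_21 = -2796200 ✓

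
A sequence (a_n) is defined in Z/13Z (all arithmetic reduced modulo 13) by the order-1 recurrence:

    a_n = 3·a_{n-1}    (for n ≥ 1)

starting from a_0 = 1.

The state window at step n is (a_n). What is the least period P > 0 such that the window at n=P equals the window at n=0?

3

n=0: window = (1)
n=1: window = (3)
n=2: window = (9)
n=3: window = (1)
window at n=3 equals window at n=0 → period = 3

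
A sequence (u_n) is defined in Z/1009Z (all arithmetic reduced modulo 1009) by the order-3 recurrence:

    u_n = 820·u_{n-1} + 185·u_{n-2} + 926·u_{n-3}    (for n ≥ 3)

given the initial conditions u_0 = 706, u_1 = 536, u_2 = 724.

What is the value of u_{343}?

510

u_3 = 820·724 + 185·536 + 926·706 = 590
u_4 = 820·590 + 185·724 + 926·536 = 140
u_5 = 820·140 + 185·590 + 926·724 = 400
u_6 = 820·400 + 185·140 + 926·590 = 212
u_7 = 820·212 + 185·400 + 926·140 = 114
u_8 = 820·114 + 185·212 + 926·400 = 618
Continuing the recurrence:
  u_9 = 709;  u_10 = 128;  u_11 = 184;  u_12 = 687;  u_13 = 527;  u_14 = 112
  u_15 = 135;  u_16 = 905;  u_17 = 20;  u_18 = 81;  u_19 = 50;  u_20 = 848
  u_21 = 668;  u_22 = 244;  u_23 = 17;  u_24 = 609;  u_25 = 980;  u_26 = 700
  u_27 = 471;  u_28 = 510;  u_29 = 248;  u_30 = 313;  u_31 = 897;  u_32 = 976
  u_33 = 907;  u_34 = 271;  u_35 = 253;  u_36 = 694;  u_37 = 100;  u_38 = 708
  u_39 = 634;  u_40 = 836;  u_41 = 413;  u_42 = 774;  u_43 = 982;  u_44 = 1006
  u_45 = 951;  u_46 = 540;  u_47 = 467;  u_48 = 307;  u_49 = 705;  u_50 = 824
  u_51 = 667;  u_52 = 150;  u_53 = 419;  u_54 = 152;  u_55 = 13;  u_56 = 976
  u_57 = 62;  u_58 = 269;  u_59 = 701;  u_60 = 922;  u_61 = 703;  u_62 = 709
  u_63 = 248;  u_64 = 719;  u_65 = 474;  u_66 = 647;  u_67 = 576;  u_68 = 750
  u_69 = 910;  u_70 = 681;  u_71 = 598;  u_72 = 1000;  u_73 = 313;  u_74 = 534
  u_75 = 104;  u_76 = 687;  u_77 = 461;  u_78 = 55;  u_79 = 716;  u_80 = 46
  u_81 = 139;  u_82 = 504;  u_83 = 298;  u_84 = 156;  u_85 = 967;  u_86 = 965
  u_87 = 715;  u_88 = 462;  u_89 = 177;  u_90 = 744;  u_91 = 88;  u_92 = 372
  u_93 = 255;  u_94 = 204;  u_95 = 950;  u_96 = 483;  u_97 = 937;  u_98 = 906
  u_99 = 364;  u_100 = 863;  u_101 = 565;  u_102 = 460;  u_103 = 442;  u_104 = 72
  u_105 = 721;  u_106 = 796;  u_107 = 172;  u_108 = 423;  u_109 = 831;  u_110 = 757
  u_111 = 778;  u_112 = 714;  u_113 = 639;  u_114 = 222;  u_115 = 851;  u_116 = 742
  u_117 = 789;  u_118 = 254;  u_119 = 49;  u_120 = 494;  u_121 = 562;  u_122 = 276
  u_123 = 714;  u_124 = 638;  u_125 = 708;  u_126 = 631;  u_127 = 136;  u_128 = 988
  u_129 = 972;  u_130 = 901;  u_131 = 175;  u_132 = 466;  u_133 = 688;  u_134 = 175
  u_135 = 32;  u_136 = 502;  u_137 = 444;  u_138 = 244;  u_139 = 412;  u_140 = 41
  u_141 = 796;  u_142 = 529;  u_143 = 489;  u_144 = 925;  u_145 = 885;  u_146 = 606
  u_147 = 668;  u_148 = 186;  u_149 = 795;  u_150 = 241;  u_151 = 323;  u_152 = 291
  u_153 = 897;  u_154 = 771;  u_155 = 109;  u_156 = 160;  u_157 = 598;  u_158 = 359
  u_159 = 238;  u_160 = 51;  u_161 = 558;  u_162 = 254;  u_163 = 541;  u_164 = 336
  u_165 = 364;  u_166 = 929;  u_167 = 86;  u_168 = 283;  u_169 = 342;  u_170 = 759
  u_171 = 257;  u_172 = 898;  u_173 = 482;  u_174 = 224;  u_175 = 552;  u_176 = 24
  u_177 = 290;  u_178 = 678;  u_179 = 200;  u_180 = 1002;  u_181 = 211;  u_182 = 748
  u_183 = 153;  u_184 = 131;  u_185 = 993;  u_186 = 434;  u_187 = 1005;  u_188 = 645
  u_189 = 755;  u_190 = 169;  u_191 = 722;  u_192 = 645;  u_193 = 665;  u_194 = 308
  u_195 = 179;  u_196 = 242;  u_197 = 155;  u_198 = 618;  u_199 = 759;  u_200 = 392
  u_201 = 907;  u_202 = 549;  u_203 = 219;  u_204 = 28;  u_205 = 755;  u_206 = 703
  u_207 = 448;  u_208 = 880;  u_209 = 480;  u_210 = 590;  u_211 = 105;  u_212 = 24
  u_213 = 225;  u_214 = 623;  u_215 = 588;  u_216 = 583;  u_217 = 361;  u_218 = 912
  u_219 = 405;  u_220 = 663;  u_221 = 47;  u_222 = 446;  u_223 = 542;  u_224 = 387
  u_225 = 199;  u_226 = 97;  u_227 = 487;  u_228 = 195;  u_229 = 793;  u_230 = 154
  u_231 = 514;  u_232 = 731;  u_233 = 653;  u_234 = 435;  u_235 = 115;  u_236 = 505
  u_237 = 715;  u_238 = 204;  u_239 = 345;  u_240 = 973;  u_241 = 220;  u_242 = 818
  u_243 = 76;  u_244 = 653;  u_245 = 333;  u_246 = 101;  u_247 = 425;  u_248 = 522
  u_249 = 845;  u_250 = 472;  u_251 = 584;  u_252 = 646;  u_253 = 247;  u_254 = 139
  u_255 = 112;  u_256 = 190;  u_257 = 516;  u_258 = 978;  u_259 = 793;  u_260 = 333
  u_261 = 576;  u_262 = 939;  u_263 = 332;  u_264 = 601;  u_265 = 55;  u_266 = 586
  u_267 = 888;  u_268 = 589;  u_269 = 285;  u_270 = 567;  u_271 = 602;  u_272 = 759
  u_273 = 569;  u_274 = 61;  u_275 = 469;  u_276 = 533;  u_277 = 136;  u_278 = 677
  u_279 = 282;  u_280 = 119;  u_281 = 731;  u_282 = 701;  u_283 = 941;  u_284 = 135
  u_285 = 586;  u_286 = 585;  u_287 = 766;  u_288 = 578;  u_289 = 57;  u_290 = 291
  u_291 = 400;  u_292 = 747;  u_293 = 483;  u_294 = 591;  u_295 = 411;  u_296 = 648
  u_297 = 365;  u_298 = 638;  u_299 = 113;  u_300 = 793;  u_301 = 703;  u_302 = 423
  u_303 = 433;  u_304 = 627;  u_305 = 150;  u_306 = 247;  u_307 = 665;  u_308 = 388
  u_309 = 940;  u_310 = 365;  u_311 = 63;  u_312 = 805;  u_313 = 745;  u_314 = 873
  u_315 = 859;  u_316 = 886;  u_317 = 731;  u_318 = 868;  u_319 = 563;  u_320 = 563
  u_321 = 370;  u_322 = 613;  u_323 = 710;  u_324 = 973;  u_325 = 501;  u_326 = 152
  u_327 = 351;  u_328 = 918;  u_329 = 906;  u_330 = 742;  u_331 = 619;  u_332 = 576
  u_333 = 569;  u_334 = 110;  u_335 = 343;  u_336 = 115;  u_337 = 302;  u_338 = 304
  u_339 = 977;  u_340 = 898;  u_341 = 926
u_342 = 820·926 + 185·898 + 926·977 = 835
u_343 = 820·835 + 185·926 + 926·898 = 510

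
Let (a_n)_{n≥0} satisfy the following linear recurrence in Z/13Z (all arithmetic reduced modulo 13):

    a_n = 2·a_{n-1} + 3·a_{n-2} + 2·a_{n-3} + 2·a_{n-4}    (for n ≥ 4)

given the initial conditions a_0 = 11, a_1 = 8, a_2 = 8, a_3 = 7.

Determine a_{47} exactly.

0

a_4 = 2·7 + 3·8 + 2·8 + 2·11 = 11
a_5 = 2·11 + 3·7 + 2·8 + 2·8 = 10
a_6 = 2·10 + 3·11 + 2·7 + 2·8 = 5
a_7 = 2·5 + 3·10 + 2·11 + 2·7 = 11
a_8 = 2·11 + 3·5 + 2·10 + 2·11 = 1
a_9 = 2·1 + 3·11 + 2·5 + 2·10 = 0
a_10 = 2·0 + 3·1 + 2·11 + 2·5 = 9
a_11 = 2·9 + 3·0 + 2·1 + 2·11 = 3
a_12 = 2·3 + 3·9 + 2·0 + 2·1 = 9
a_13 = 2·9 + 3·3 + 2·9 + 2·0 = 6
a_14 = 2·6 + 3·9 + 2·3 + 2·9 = 11
a_15 = 2·11 + 3·6 + 2·9 + 2·3 = 12
a_16 = 2·12 + 3·11 + 2·6 + 2·9 = 9
a_17 = 2·9 + 3·12 + 2·11 + 2·6 = 10
a_18 = 2·10 + 3·9 + 2·12 + 2·11 = 2
a_19 = 2·2 + 3·10 + 2·9 + 2·12 = 11
a_20 = 2·11 + 3·2 + 2·10 + 2·9 = 1
a_21 = 2·1 + 3·11 + 2·2 + 2·10 = 7
a_22 = 2·7 + 3·1 + 2·11 + 2·2 = 4
a_23 = 2·4 + 3·7 + 2·1 + 2·11 = 1
a_24 = 2·1 + 3·4 + 2·7 + 2·1 = 4
a_25 = 2·4 + 3·1 + 2·4 + 2·7 = 7
a_26 = 2·7 + 3·4 + 2·1 + 2·4 = 10
a_27 = 2·10 + 3·7 + 2·4 + 2·1 = 12
a_28 = 2·12 + 3·10 + 2·7 + 2·4 = 11
a_29 = 2·11 + 3·12 + 2·10 + 2·7 = 1
a_30 = 2·1 + 3·11 + 2·12 + 2·10 = 1
a_31 = 2·1 + 3·1 + 2·11 + 2·12 = 12
a_32 = 2·12 + 3·1 + 2·1 + 2·11 = 12
a_33 = 2·12 + 3·12 + 2·1 + 2·1 = 12
a_34 = 2·12 + 3·12 + 2·12 + 2·1 = 8
a_35 = 2·8 + 3·12 + 2·12 + 2·12 = 9
a_36 = 2·9 + 3·8 + 2·12 + 2·12 = 12
a_37 = 2·12 + 3·9 + 2·8 + 2·12 = 0
a_38 = 2·0 + 3·12 + 2·9 + 2·8 = 5
a_39 = 2·5 + 3·0 + 2·12 + 2·9 = 0
a_40 = 2·0 + 3·5 + 2·0 + 2·12 = 0
a_41 = 2·0 + 3·0 + 2·5 + 2·0 = 10
a_42 = 2·10 + 3·0 + 2·0 + 2·5 = 4
a_43 = 2·4 + 3·10 + 2·0 + 2·0 = 12
a_44 = 2·12 + 3·4 + 2·10 + 2·0 = 4
a_45 = 2·4 + 3·12 + 2·4 + 2·10 = 7
a_46 = 2·7 + 3·4 + 2·12 + 2·4 = 6
a_47 = 2·6 + 3·7 + 2·4 + 2·12 = 0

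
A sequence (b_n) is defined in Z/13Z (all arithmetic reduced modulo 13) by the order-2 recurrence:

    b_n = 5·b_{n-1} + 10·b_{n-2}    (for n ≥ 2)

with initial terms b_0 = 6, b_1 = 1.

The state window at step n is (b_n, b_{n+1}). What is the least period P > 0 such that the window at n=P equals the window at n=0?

39

n=0: window = (6, 1)
n=1: window = (1, 0)
n=2: window = (0, 10)
n=3: window = (10, 11)
n=4: window = (11, 12)
n=5: window = (12, 1)
n=6: window = (1, 8)
n=7: window = (8, 11)
n=8: window = (11, 5)
n=9: window = (5, 5)
n=10: window = (5, 10)
n=11: window = (10, 9)
n=12: window = (9, 2)
n=13: window = (2, 9)
n=14: window = (9, 0)
n=15: window = (0, 12)
n=16: window = (12, 8)
n=17: window = (8, 4)
n=18: window = (4, 9)
n=19: window = (9, 7)
n=20: window = (7, 8)
n=21: window = (8, 6)
n=22: window = (6, 6)
n=23: window = (6, 12)
n=24: window = (12, 3)
n=25: window = (3, 5)
n=26: window = (5, 3)
n=27: window = (3, 0)
n=28: window = (0, 4)
n=29: window = (4, 7)
n=30: window = (7, 10)
n=31: window = (10, 3)
n=32: window = (3, 11)
n=33: window = (11, 7)
n=34: window = (7, 2)
n=35: window = (2, 2)
n=36: window = (2, 4)
n=37: window = (4, 1)
n=38: window = (1, 6)
n=39: window = (6, 1)
window at n=39 equals window at n=0 → period = 39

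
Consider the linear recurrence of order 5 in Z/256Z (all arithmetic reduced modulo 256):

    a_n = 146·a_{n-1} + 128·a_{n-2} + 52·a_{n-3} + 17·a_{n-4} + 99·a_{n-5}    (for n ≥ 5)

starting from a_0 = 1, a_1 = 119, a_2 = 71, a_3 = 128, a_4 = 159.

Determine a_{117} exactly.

a_5 = 146·159 + 128·128 + 52·71 + 17·119 + 99·1 = 100
a_6 = 146·100 + 128·159 + 52·128 + 17·71 + 99·119 = 68
a_7 = 146·68 + 128·100 + 52·159 + 17·128 + 99·71 = 9
a_8 = 146·9 + 128·68 + 52·100 + 17·159 + 99·128 = 129
a_9 = 146·129 + 128·9 + 52·68 + 17·100 + 99·159 = 3
a_10 = 146·3 + 128·129 + 52·9 + 17·68 + 99·100 = 58
Continuing the recurrence:
  a_11 = 173;  a_12 = 82;  a_13 = 34;  a_14 = 139;  a_15 = 217;  a_16 = 131
  a_17 = 106;  a_18 = 105;  a_19 = 168;  a_20 = 118;  a_21 = 83;  a_22 = 109
  a_23 = 101;  a_24 = 196;  a_25 = 145;  a_26 = 140;  a_27 = 4;  a_28 = 207
  a_29 = 235;  a_30 = 181;  a_31 = 46;  a_32 = 195;  a_33 = 162;  a_34 = 34
  a_35 = 13;  a_36 = 15;  a_37 = 33;  a_38 = 222;  a_39 = 43;  a_40 = 64
  a_41 = 22;  a_42 = 201;  a_43 = 87;  a_44 = 119;  a_45 = 104;  a_46 = 87
  a_47 = 76;  a_48 = 132;  a_49 = 225;  a_50 = 193;  a_51 = 19;  a_52 = 50
  a_53 = 53;  a_54 = 234;  a_55 = 2;  a_56 = 147;  a_57 = 57;  a_58 = 115
  a_59 = 146;  a_60 = 225;  a_61 = 80;  a_62 = 118;  a_63 = 43;  a_64 = 45
  a_65 = 117;  a_66 = 188;  a_67 = 89;  a_68 = 36;  a_69 = 100;  a_70 = 215
  a_71 = 139;  a_72 = 229;  a_73 = 86;  a_74 = 187;  a_75 = 138;  a_76 = 162
  a_77 = 165;  a_78 = 207;  a_79 = 241;  a_80 = 150;  a_81 = 179;  a_82 = 152
  a_83 = 182;  a_84 = 81;  a_85 = 247;  a_86 = 167;  a_87 = 16;  a_88 = 143
  a_89 = 52;  a_90 = 4;  a_91 = 249;  a_92 = 65;  a_93 = 35;  a_94 = 106
  a_95 = 61;  a_96 = 130;  a_97 = 162;  a_98 = 91;  a_99 = 89;  a_100 = 99
  a_101 = 122;  a_102 = 217;  a_103 = 248;  a_104 = 182;  a_105 = 67;  a_106 = 45
  a_107 = 133;  a_108 = 244;  a_109 = 161;  a_110 = 188;  a_111 = 132;  a_112 = 159
  a_113 = 235;  a_114 = 21;  a_115 = 62
a_116 = 146·62 + 128·21 + 52·235 + 17·159 + 99·132 = 51
a_117 = 146·51 + 128·62 + 52·21 + 17·235 + 99·159 = 114

114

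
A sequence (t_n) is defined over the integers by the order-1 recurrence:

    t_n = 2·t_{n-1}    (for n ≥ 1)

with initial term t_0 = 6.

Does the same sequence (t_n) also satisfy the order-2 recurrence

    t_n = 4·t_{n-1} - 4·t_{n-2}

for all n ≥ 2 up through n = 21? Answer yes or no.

yes

Terms t_0..t_21: 6, 12, 24, 48, 96, 192, 384, 768, 1536, 3072, 6144, 12288, 24576, 49152, 98304, 196608, 393216, 786432, 1572864, 3145728, 6291456, 12582912
n=2: candidate gives 24, actual t_2 = 24 ✓
n=3: candidate gives 48, actual t_3 = 48 ✓
n=4: candidate gives 96, actual t_4 = 96 ✓
n=5: candidate gives 192, actual t_5 = 192 ✓
n=6: candidate gives 384, actual t_6 = 384 ✓
n=7: candidate gives 768, actual t_7 = 768 ✓
n=8: candidate gives 1536, actual t_8 = 1536 ✓
n=9: candidate gives 3072, actual t_9 = 3072 ✓
n=10: candidate gives 6144, actual t_10 = 6144 ✓
n=11: candidate gives 12288, actual t_11 = 12288 ✓
n=12: candidate gives 24576, actual t_12 = 24576 ✓
n=13: candidate gives 49152, actual t_13 = 49152 ✓
n=14: candidate gives 98304, actual t_14 = 98304 ✓
n=15: candidate gives 196608, actual t_15 = 196608 ✓
n=16: candidate gives 393216, actual t_16 = 393216 ✓
n=17: candidate gives 786432, actual t_17 = 786432 ✓
n=18: candidate gives 1572864, actual t_18 = 1572864 ✓
n=19: candidate gives 3145728, actual t_19 = 3145728 ✓
n=20: candidate gives 6291456, actual t_20 = 6291456 ✓
n=21: candidate gives 12582912, actual t_21 = 12582912 ✓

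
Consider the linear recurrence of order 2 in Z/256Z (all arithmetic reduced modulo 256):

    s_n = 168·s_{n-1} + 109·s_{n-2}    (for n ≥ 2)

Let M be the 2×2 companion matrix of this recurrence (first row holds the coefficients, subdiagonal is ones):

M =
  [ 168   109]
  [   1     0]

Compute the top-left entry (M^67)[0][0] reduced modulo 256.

16

(M^67)[0][0] is the top entry after applying M 67 times to the unit state (1, 0). Equivalently it is h_{68} for the auxiliary sequence (h_n) obeying the same recurrence with h_1 = 1 and h_i = 0 for 0 ≤ i < 1:
h_2 = 168·1 + 109·0 = 168
h_3 = 168·168 + 109·1 = 173
h_4 = 168·173 + 109·168 = 16
h_5 = 168·16 + 109·173 = 41
h_6 = 168·41 + 109·16 = 184
h_7 = 168·184 + 109·41 = 53
h_8 = 168·53 + 109·184 = 32
h_9 = 168·32 + 109·53 = 145
h_10 = 168·145 + 109·32 = 200
h_11 = 168·200 + 109·145 = 253
h_12 = 168·253 + 109·200 = 48
h_13 = 168·48 + 109·253 = 57
h_14 = 168·57 + 109·48 = 216
h_15 = 168·216 + 109·57 = 5
h_16 = 168·5 + 109·216 = 64
h_17 = 168·64 + 109·5 = 33
h_18 = 168·33 + 109·64 = 232
h_19 = 168·232 + 109·33 = 77
h_20 = 168·77 + 109·232 = 80
h_21 = 168·80 + 109·77 = 73
h_22 = 168·73 + 109·80 = 248
h_23 = 168·248 + 109·73 = 213
h_24 = 168·213 + 109·248 = 96
h_25 = 168·96 + 109·213 = 177
h_26 = 168·177 + 109·96 = 8
h_27 = 168·8 + 109·177 = 157
h_28 = 168·157 + 109·8 = 112
h_29 = 168·112 + 109·157 = 89
h_30 = 168·89 + 109·112 = 24
h_31 = 168·24 + 109·89 = 165
h_32 = 168·165 + 109·24 = 128
h_33 = 168·128 + 109·165 = 65
h_34 = 168·65 + 109·128 = 40
h_35 = 168·40 + 109·65 = 237
h_36 = 168·237 + 109·40 = 144
h_37 = 168·144 + 109·237 = 105
h_38 = 168·105 + 109·144 = 56
h_39 = 168·56 + 109·105 = 117
h_40 = 168·117 + 109·56 = 160
h_41 = 168·160 + 109·117 = 209
h_42 = 168·209 + 109·160 = 72
h_43 = 168·72 + 109·209 = 61
h_44 = 168·61 + 109·72 = 176
h_45 = 168·176 + 109·61 = 121
h_46 = 168·121 + 109·176 = 88
h_47 = 168·88 + 109·121 = 69
h_48 = 168·69 + 109·88 = 192
h_49 = 168·192 + 109·69 = 97
h_50 = 168·97 + 109·192 = 104
h_51 = 168·104 + 109·97 = 141
h_52 = 168·141 + 109·104 = 208
h_53 = 168·208 + 109·141 = 137
h_54 = 168·137 + 109·208 = 120
h_55 = 168·120 + 109·137 = 21
h_56 = 168·21 + 109·120 = 224
h_57 = 168·224 + 109·21 = 241
h_58 = 168·241 + 109·224 = 136
h_59 = 168·136 + 109·241 = 221
h_60 = 168·221 + 109·136 = 240
h_61 = 168·240 + 109·221 = 153
h_62 = 168·153 + 109·240 = 152
h_63 = 168·152 + 109·153 = 229
h_64 = 168·229 + 109·152 = 0
h_65 = 168·0 + 109·229 = 129
h_66 = 168·129 + 109·0 = 168
h_67 = 168·168 + 109·129 = 45
h_68 = 168·45 + 109·168 = 16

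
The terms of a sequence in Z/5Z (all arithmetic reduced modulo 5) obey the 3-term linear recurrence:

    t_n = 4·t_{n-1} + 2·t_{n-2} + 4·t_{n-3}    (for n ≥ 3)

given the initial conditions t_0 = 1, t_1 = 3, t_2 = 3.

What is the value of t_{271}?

t_3 = 4·3 + 2·3 + 4·1 = 2
t_4 = 4·2 + 2·3 + 4·3 = 1
t_5 = 4·1 + 2·2 + 4·3 = 0
t_6 = 4·0 + 2·1 + 4·2 = 0
t_7 = 4·0 + 2·0 + 4·1 = 4
t_8 = 4·4 + 2·0 + 4·0 = 1
t_9 = 4·1 + 2·4 + 4·0 = 2
t_10 = 4·2 + 2·1 + 4·4 = 1
t_11 = 4·1 + 2·2 + 4·1 = 2
t_12 = 4·2 + 2·1 + 4·2 = 3
t_13 = 4·3 + 2·2 + 4·1 = 0
t_14 = 4·0 + 2·3 + 4·2 = 4
t_15 = 4·4 + 2·0 + 4·3 = 3
t_16 = 4·3 + 2·4 + 4·0 = 0
t_17 = 4·0 + 2·3 + 4·4 = 2
t_18 = 4·2 + 2·0 + 4·3 = 0
t_19 = 4·0 + 2·2 + 4·0 = 4
t_20 = 4·4 + 2·0 + 4·2 = 4
t_21 = 4·4 + 2·4 + 4·0 = 4
t_22 = 4·4 + 2·4 + 4·4 = 0
t_23 = 4·0 + 2·4 + 4·4 = 4
t_24 = 4·4 + 2·0 + 4·4 = 2
t_25 = 4·2 + 2·4 + 4·0 = 1
t_26 = 4·1 + 2·2 + 4·4 = 4
t_27 = 4·4 + 2·1 + 4·2 = 1
t_28 = 4·1 + 2·4 + 4·1 = 1
t_29 = 4·1 + 2·1 + 4·4 = 2
t_30 = 4·2 + 2·1 + 4·1 = 4
t_31 = 4·4 + 2·2 + 4·1 = 4
t_32 = 4·4 + 2·4 + 4·2 = 2
t_33 = 4·2 + 2·4 + 4·4 = 2
t_34 = 4·2 + 2·2 + 4·4 = 3
t_35 = 4·3 + 2·2 + 4·2 = 4
t_36 = 4·4 + 2·3 + 4·2 = 0
t_37 = 4·0 + 2·4 + 4·3 = 0
t_38 = 4·0 + 2·0 + 4·4 = 1
t_39 = 4·1 + 2·0 + 4·0 = 4
t_40 = 4·4 + 2·1 + 4·0 = 3
t_41 = 4·3 + 2·4 + 4·1 = 4
t_42 = 4·4 + 2·3 + 4·4 = 3
t_43 = 4·3 + 2·4 + 4·3 = 2
t_44 = 4·2 + 2·3 + 4·4 = 0
t_45 = 4·0 + 2·2 + 4·3 = 1
t_46 = 4·1 + 2·0 + 4·2 = 2
t_47 = 4·2 + 2·1 + 4·0 = 0
t_48 = 4·0 + 2·2 + 4·1 = 3
t_49 = 4·3 + 2·0 + 4·2 = 0
t_50 = 4·0 + 2·3 + 4·0 = 1
t_51 = 4·1 + 2·0 + 4·3 = 1
t_52 = 4·1 + 2·1 + 4·0 = 1
t_53 = 4·1 + 2·1 + 4·1 = 0
t_54 = 4·0 + 2·1 + 4·1 = 1
t_55 = 4·1 + 2·0 + 4·1 = 3
t_56 = 4·3 + 2·1 + 4·0 = 4
t_57 = 4·4 + 2·3 + 4·1 = 1
t_58 = 4·1 + 2·4 + 4·3 = 4
t_59 = 4·4 + 2·1 + 4·4 = 4
t_60 = 4·4 + 2·4 + 4·1 = 3
t_61 = 4·3 + 2·4 + 4·4 = 1
t_62 = 4·1 + 2·3 + 4·4 = 1
t_63 = 4·1 + 2·1 + 4·3 = 3
t_64 = 4·3 + 2·1 + 4·1 = 3
(t_62, t_63, t_64) = (1, 3, 3) = (t_0, t_1, t_2), so the sequence has period 62.
271 ≡ 23 (mod 62), hence t_271 = t_23 = 4.

4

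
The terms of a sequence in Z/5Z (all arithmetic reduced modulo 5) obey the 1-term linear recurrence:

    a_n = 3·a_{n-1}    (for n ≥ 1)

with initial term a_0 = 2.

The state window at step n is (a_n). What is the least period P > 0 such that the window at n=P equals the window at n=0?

4

n=0: window = (2)
n=1: window = (1)
n=2: window = (3)
n=3: window = (4)
n=4: window = (2)
window at n=4 equals window at n=0 → period = 4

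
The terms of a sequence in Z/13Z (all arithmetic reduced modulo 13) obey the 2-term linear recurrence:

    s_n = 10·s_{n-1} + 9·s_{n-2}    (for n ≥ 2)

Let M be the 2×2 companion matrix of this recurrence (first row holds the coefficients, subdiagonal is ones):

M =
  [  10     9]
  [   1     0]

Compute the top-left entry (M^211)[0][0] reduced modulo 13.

3

(M^211)[0][0] is the top entry after applying M 211 times to the unit state (1, 0). Equivalently it is h_{212} for the auxiliary sequence (h_n) obeying the same recurrence with h_1 = 1 and h_i = 0 for 0 ≤ i < 1:
h_2 = 10·1 + 9·0 = 10
h_3 = 10·10 + 9·1 = 5
h_4 = 10·5 + 9·10 = 10
h_5 = 10·10 + 9·5 = 2
h_6 = 10·2 + 9·10 = 6
h_7 = 10·6 + 9·2 = 0
h_8 = 10·0 + 9·6 = 2
h_9 = 10·2 + 9·0 = 7
h_10 = 10·7 + 9·2 = 10
h_11 = 10·10 + 9·7 = 7
h_12 = 10·7 + 9·10 = 4
h_13 = 10·4 + 9·7 = 12
h_14 = 10·12 + 9·4 = 0
h_15 = 10·0 + 9·12 = 4
h_16 = 10·4 + 9·0 = 1
h_17 = 10·1 + 9·4 = 7
h_18 = 10·7 + 9·1 = 1
h_19 = 10·1 + 9·7 = 8
h_20 = 10·8 + 9·1 = 11
h_21 = 10·11 + 9·8 = 0
h_22 = 10·0 + 9·11 = 8
h_23 = 10·8 + 9·0 = 2
h_24 = 10·2 + 9·8 = 1
h_25 = 10·1 + 9·2 = 2
h_26 = 10·2 + 9·1 = 3
h_27 = 10·3 + 9·2 = 9
h_28 = 10·9 + 9·3 = 0
h_29 = 10·0 + 9·9 = 3
h_30 = 10·3 + 9·0 = 4
h_31 = 10·4 + 9·3 = 2
h_32 = 10·2 + 9·4 = 4
h_33 = 10·4 + 9·2 = 6
h_34 = 10·6 + 9·4 = 5
h_35 = 10·5 + 9·6 = 0
h_36 = 10·0 + 9·5 = 6
h_37 = 10·6 + 9·0 = 8
h_38 = 10·8 + 9·6 = 4
h_39 = 10·4 + 9·8 = 8
h_40 = 10·8 + 9·4 = 12
h_41 = 10·12 + 9·8 = 10
h_42 = 10·10 + 9·12 = 0
h_43 = 10·0 + 9·10 = 12
h_44 = 10·12 + 9·0 = 3
h_45 = 10·3 + 9·12 = 8
h_46 = 10·8 + 9·3 = 3
h_47 = 10·3 + 9·8 = 11
h_48 = 10·11 + 9·3 = 7
h_49 = 10·7 + 9·11 = 0
h_50 = 10·0 + 9·7 = 11
h_51 = 10·11 + 9·0 = 6
h_52 = 10·6 + 9·11 = 3
h_53 = 10·3 + 9·6 = 6
h_54 = 10·6 + 9·3 = 9
h_55 = 10·9 + 9·6 = 1
h_56 = 10·1 + 9·9 = 0
h_57 = 10·0 + 9·1 = 9
h_58 = 10·9 + 9·0 = 12
h_59 = 10·12 + 9·9 = 6
h_60 = 10·6 + 9·12 = 12
h_61 = 10·12 + 9·6 = 5
h_62 = 10·5 + 9·12 = 2
h_63 = 10·2 + 9·5 = 0
h_64 = 10·0 + 9·2 = 5
h_65 = 10·5 + 9·0 = 11
h_66 = 10·11 + 9·5 = 12
h_67 = 10·12 + 9·11 = 11
h_68 = 10·11 + 9·12 = 10
h_69 = 10·10 + 9·11 = 4
h_70 = 10·4 + 9·10 = 0
h_71 = 10·0 + 9·4 = 10
h_72 = 10·10 + 9·0 = 9
h_73 = 10·9 + 9·10 = 11
h_74 = 10·11 + 9·9 = 9
h_75 = 10·9 + 9·11 = 7
h_76 = 10·7 + 9·9 = 8
h_77 = 10·8 + 9·7 = 0
h_78 = 10·0 + 9·8 = 7
h_79 = 10·7 + 9·0 = 5
h_80 = 10·5 + 9·7 = 9
h_81 = 10·9 + 9·5 = 5
h_82 = 10·5 + 9·9 = 1
h_83 = 10·1 + 9·5 = 3
h_84 = 10·3 + 9·1 = 0
h_85 = 10·0 + 9·3 = 1
(h_84, h_85) = (0, 1) = (h_0, h_1), so the sequence has period 84.
212 ≡ 44 (mod 84), hence h_212 = h_44 = 3.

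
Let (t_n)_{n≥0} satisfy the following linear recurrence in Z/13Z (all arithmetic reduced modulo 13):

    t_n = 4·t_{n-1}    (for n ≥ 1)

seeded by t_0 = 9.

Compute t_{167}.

12

t_1 = 4·9 = 10
t_2 = 4·10 = 1
t_3 = 4·1 = 4
t_4 = 4·4 = 3
t_5 = 4·3 = 12
t_6 = 4·12 = 9
(t_6) = (9) = (t_0), so the sequence has period 6.
167 ≡ 5 (mod 6), hence t_167 = t_5 = 12.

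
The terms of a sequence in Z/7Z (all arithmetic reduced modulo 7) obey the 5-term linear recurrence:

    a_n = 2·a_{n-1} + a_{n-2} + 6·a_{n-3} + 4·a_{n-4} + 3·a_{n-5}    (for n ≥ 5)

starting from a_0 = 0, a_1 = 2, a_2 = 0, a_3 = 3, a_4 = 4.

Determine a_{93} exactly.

a_5 = 2·4 + 1·3 + 6·0 + 4·2 + 3·0 = 5
a_6 = 2·5 + 1·4 + 6·3 + 4·0 + 3·2 = 3
a_7 = 2·3 + 1·5 + 6·4 + 4·3 + 3·0 = 5
a_8 = 2·5 + 1·3 + 6·5 + 4·4 + 3·3 = 5
a_9 = 2·5 + 1·5 + 6·3 + 4·5 + 3·4 = 2
a_10 = 2·2 + 1·5 + 6·5 + 4·3 + 3·5 = 3
a_11 = 2·3 + 1·2 + 6·5 + 4·5 + 3·3 = 4
a_12 = 2·4 + 1·3 + 6·2 + 4·5 + 3·5 = 2
a_13 = 2·2 + 1·4 + 6·3 + 4·2 + 3·5 = 0
a_14 = 2·0 + 1·2 + 6·4 + 4·3 + 3·2 = 2
a_15 = 2·2 + 1·0 + 6·2 + 4·4 + 3·3 = 6
a_16 = 2·6 + 1·2 + 6·0 + 4·2 + 3·4 = 6
a_17 = 2·6 + 1·6 + 6·2 + 4·0 + 3·2 = 1
a_18 = 2·1 + 1·6 + 6·6 + 4·2 + 3·0 = 3
a_19 = 2·3 + 1·1 + 6·6 + 4·6 + 3·2 = 3
a_20 = 2·3 + 1·3 + 6·1 + 4·6 + 3·6 = 1
a_21 = 2·1 + 1·3 + 6·3 + 4·1 + 3·6 = 3
a_22 = 2·3 + 1·1 + 6·3 + 4·3 + 3·1 = 5
a_23 = 2·5 + 1·3 + 6·1 + 4·3 + 3·3 = 5
a_24 = 2·5 + 1·5 + 6·3 + 4·1 + 3·3 = 4
a_25 = 2·4 + 1·5 + 6·5 + 4·3 + 3·1 = 2
a_26 = 2·2 + 1·4 + 6·5 + 4·5 + 3·3 = 4
a_27 = 2·4 + 1·2 + 6·4 + 4·5 + 3·5 = 6
a_28 = 2·6 + 1·4 + 6·2 + 4·4 + 3·5 = 3
a_29 = 2·3 + 1·6 + 6·4 + 4·2 + 3·4 = 0
a_30 = 2·0 + 1·3 + 6·6 + 4·4 + 3·2 = 5
a_31 = 2·5 + 1·0 + 6·3 + 4·6 + 3·4 = 1
a_32 = 2·1 + 1·5 + 6·0 + 4·3 + 3·6 = 2
a_33 = 2·2 + 1·1 + 6·5 + 4·0 + 3·3 = 2
a_34 = 2·2 + 1·2 + 6·1 + 4·5 + 3·0 = 4
a_35 = 2·4 + 1·2 + 6·2 + 4·1 + 3·5 = 6
a_36 = 2·6 + 1·4 + 6·2 + 4·2 + 3·1 = 4
a_37 = 2·4 + 1·6 + 6·4 + 4·2 + 3·2 = 3
a_38 = 2·3 + 1·4 + 6·6 + 4·4 + 3·2 = 5
a_39 = 2·5 + 1·3 + 6·4 + 4·6 + 3·4 = 3
a_40 = 2·3 + 1·5 + 6·3 + 4·4 + 3·6 = 0
a_41 = 2·0 + 1·3 + 6·5 + 4·3 + 3·4 = 1
a_42 = 2·1 + 1·0 + 6·3 + 4·5 + 3·3 = 0
a_43 = 2·0 + 1·1 + 6·0 + 4·3 + 3·5 = 0
a_44 = 2·0 + 1·0 + 6·1 + 4·0 + 3·3 = 1
a_45 = 2·1 + 1·0 + 6·0 + 4·1 + 3·0 = 6
a_46 = 2·6 + 1·1 + 6·0 + 4·0 + 3·1 = 2
a_47 = 2·2 + 1·6 + 6·1 + 4·0 + 3·0 = 2
a_48 = 2·2 + 1·2 + 6·6 + 4·1 + 3·0 = 4
a_49 = 2·4 + 1·2 + 6·2 + 4·6 + 3·1 = 0
a_50 = 2·0 + 1·4 + 6·2 + 4·2 + 3·6 = 0
a_51 = 2·0 + 1·0 + 6·4 + 4·2 + 3·2 = 3
a_52 = 2·3 + 1·0 + 6·0 + 4·4 + 3·2 = 0
a_53 = 2·0 + 1·3 + 6·0 + 4·0 + 3·4 = 1
a_54 = 2·1 + 1·0 + 6·3 + 4·0 + 3·0 = 6
a_55 = 2·6 + 1·1 + 6·0 + 4·3 + 3·0 = 4
a_56 = 2·4 + 1·6 + 6·1 + 4·0 + 3·3 = 1
a_57 = 2·1 + 1·4 + 6·6 + 4·1 + 3·0 = 4
a_58 = 2·4 + 1·1 + 6·4 + 4·6 + 3·1 = 4
a_59 = 2·4 + 1·4 + 6·1 + 4·4 + 3·6 = 3
a_60 = 2·3 + 1·4 + 6·4 + 4·1 + 3·4 = 1
a_61 = 2·1 + 1·3 + 6·4 + 4·4 + 3·1 = 6
a_62 = 2·6 + 1·1 + 6·3 + 4·4 + 3·4 = 3
a_63 = 2·3 + 1·6 + 6·1 + 4·3 + 3·4 = 0
a_64 = 2·0 + 1·3 + 6·6 + 4·1 + 3·3 = 3
a_65 = 2·3 + 1·0 + 6·3 + 4·6 + 3·1 = 2
a_66 = 2·2 + 1·3 + 6·0 + 4·3 + 3·6 = 2
a_67 = 2·2 + 1·2 + 6·3 + 4·0 + 3·3 = 5
a_68 = 2·5 + 1·2 + 6·2 + 4·3 + 3·0 = 1
a_69 = 2·1 + 1·5 + 6·2 + 4·2 + 3·3 = 1
a_70 = 2·1 + 1·1 + 6·5 + 4·2 + 3·2 = 5
a_71 = 2·5 + 1·1 + 6·1 + 4·5 + 3·2 = 1
a_72 = 2·1 + 1·5 + 6·1 + 4·1 + 3·5 = 4
a_73 = 2·4 + 1·1 + 6·5 + 4·1 + 3·1 = 4
a_74 = 2·4 + 1·4 + 6·1 + 4·5 + 3·1 = 6
a_75 = 2·6 + 1·4 + 6·4 + 4·1 + 3·5 = 3
a_76 = 2·3 + 1·6 + 6·4 + 4·4 + 3·1 = 6
a_77 = 2·6 + 1·3 + 6·6 + 4·4 + 3·4 = 2
a_78 = 2·2 + 1·6 + 6·3 + 4·6 + 3·4 = 1
a_79 = 2·1 + 1·2 + 6·6 + 4·3 + 3·6 = 0
a_80 = 2·0 + 1·1 + 6·2 + 4·6 + 3·3 = 4
a_81 = 2·4 + 1·0 + 6·1 + 4·2 + 3·6 = 5
a_82 = 2·5 + 1·4 + 6·0 + 4·1 + 3·2 = 3
a_83 = 2·3 + 1·5 + 6·4 + 4·0 + 3·1 = 3
a_84 = 2·3 + 1·3 + 6·5 + 4·4 + 3·0 = 6
a_85 = 2·6 + 1·3 + 6·3 + 4·5 + 3·4 = 2
a_86 = 2·2 + 1·6 + 6·3 + 4·3 + 3·5 = 6
a_87 = 2·6 + 1·2 + 6·6 + 4·3 + 3·3 = 1
a_88 = 2·1 + 1·6 + 6·2 + 4·6 + 3·3 = 4
a_89 = 2·4 + 1·1 + 6·6 + 4·2 + 3·6 = 1
a_90 = 2·1 + 1·4 + 6·1 + 4·6 + 3·2 = 0
a_91 = 2·0 + 1·1 + 6·4 + 4·1 + 3·6 = 5
a_92 = 2·5 + 1·0 + 6·1 + 4·4 + 3·1 = 0
a_93 = 2·0 + 1·5 + 6·0 + 4·1 + 3·4 = 0

0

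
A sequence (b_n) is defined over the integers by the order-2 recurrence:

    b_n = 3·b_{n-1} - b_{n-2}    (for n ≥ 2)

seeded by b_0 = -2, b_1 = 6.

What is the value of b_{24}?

b_2 = 3·6 + -1·-2 = 20
b_3 = 3·20 + -1·6 = 54
b_4 = 3·54 + -1·20 = 142
b_5 = 3·142 + -1·54 = 372
b_6 = 3·372 + -1·142 = 974
b_7 = 3·974 + -1·372 = 2550
b_8 = 3·2550 + -1·974 = 6676
b_9 = 3·6676 + -1·2550 = 17478
b_10 = 3·17478 + -1·6676 = 45758
b_11 = 3·45758 + -1·17478 = 119796
b_12 = 3·119796 + -1·45758 = 313630
b_13 = 3·313630 + -1·119796 = 821094
b_14 = 3·821094 + -1·313630 = 2149652
b_15 = 3·2149652 + -1·821094 = 5627862
b_16 = 3·5627862 + -1·2149652 = 14733934
b_17 = 3·14733934 + -1·5627862 = 38573940
b_18 = 3·38573940 + -1·14733934 = 100987886
b_19 = 3·100987886 + -1·38573940 = 264389718
b_20 = 3·264389718 + -1·100987886 = 692181268
b_21 = 3·692181268 + -1·264389718 = 1812154086
b_22 = 3·1812154086 + -1·692181268 = 4744280990
b_23 = 3·4744280990 + -1·1812154086 = 12420688884
b_24 = 3·12420688884 + -1·4744280990 = 32517785662

32517785662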